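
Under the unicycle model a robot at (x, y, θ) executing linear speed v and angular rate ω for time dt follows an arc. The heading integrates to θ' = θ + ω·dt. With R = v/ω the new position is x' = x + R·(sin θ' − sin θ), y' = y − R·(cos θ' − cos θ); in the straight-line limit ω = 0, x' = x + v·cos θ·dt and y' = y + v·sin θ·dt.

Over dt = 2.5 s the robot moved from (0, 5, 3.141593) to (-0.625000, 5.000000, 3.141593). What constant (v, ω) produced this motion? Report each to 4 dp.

Δθ = 3.141593 − 3.141593 = 0.000000
ω = Δθ/dt = 0.000000/2.5 = 0.0000
ω = 0 → v = (Δx·cos θ + Δy·sin θ)/dt = 0.2500

v = 0.2500, ω = 0.0000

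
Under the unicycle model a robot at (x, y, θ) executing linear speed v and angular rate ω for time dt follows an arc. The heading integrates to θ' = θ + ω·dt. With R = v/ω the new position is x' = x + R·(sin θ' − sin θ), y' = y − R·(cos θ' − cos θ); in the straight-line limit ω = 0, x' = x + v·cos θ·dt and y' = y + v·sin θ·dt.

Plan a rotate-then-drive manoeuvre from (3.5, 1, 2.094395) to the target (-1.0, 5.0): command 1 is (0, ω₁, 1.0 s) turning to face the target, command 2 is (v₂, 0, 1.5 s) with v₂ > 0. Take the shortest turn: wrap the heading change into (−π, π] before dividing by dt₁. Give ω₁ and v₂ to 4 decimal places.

ω₁ = 0.3206, v₂ = 4.0139

heading to target = atan2(5−1, -1−3.5) = 2.4150
Δθ = wrap(2.4150 − 2.0944) = 0.3206; ω₁ = Δθ/dt₁ = 0.3206
distance = √((-1−3.5)² + (5−1)²) = 6.0208; v₂ = distance/dt₂ = 4.0139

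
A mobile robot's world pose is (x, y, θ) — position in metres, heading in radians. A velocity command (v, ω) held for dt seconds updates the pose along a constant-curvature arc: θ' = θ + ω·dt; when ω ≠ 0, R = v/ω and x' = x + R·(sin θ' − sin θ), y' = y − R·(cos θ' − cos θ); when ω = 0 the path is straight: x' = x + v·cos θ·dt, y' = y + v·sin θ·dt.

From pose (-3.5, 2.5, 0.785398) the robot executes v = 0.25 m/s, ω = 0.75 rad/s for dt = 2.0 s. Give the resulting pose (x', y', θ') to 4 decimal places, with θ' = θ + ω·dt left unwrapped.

θ' = 0.7854 + 0.75·2.0 = 2.2854
R = v/ω = 0.25/0.75 = 0.3333
x' = -3.5 + 0.3333·(sin 2.2854 − sin 0.7854) = -3.4839
y' = 2.5 − 0.3333·(cos 2.2854 − cos 0.7854) = 2.9541

(-3.4839, 2.9541, 2.2854)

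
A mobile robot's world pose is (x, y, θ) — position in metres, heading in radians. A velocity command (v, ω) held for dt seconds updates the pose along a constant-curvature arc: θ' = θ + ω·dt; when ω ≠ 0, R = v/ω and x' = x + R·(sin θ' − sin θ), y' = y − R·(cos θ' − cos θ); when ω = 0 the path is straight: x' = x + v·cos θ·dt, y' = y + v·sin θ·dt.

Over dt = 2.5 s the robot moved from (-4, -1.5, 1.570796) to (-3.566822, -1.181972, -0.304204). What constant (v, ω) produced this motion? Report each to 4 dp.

Δθ = -0.304204 − 1.570796 = -1.875000
ω = Δθ/dt = -1.875000/2.5 = -0.7500
R = Δx/(sin θ' − sin θ) = -0.3333
v = R·ω = -0.3333·-0.7500 = 0.2500

v = 0.2500, ω = -0.7500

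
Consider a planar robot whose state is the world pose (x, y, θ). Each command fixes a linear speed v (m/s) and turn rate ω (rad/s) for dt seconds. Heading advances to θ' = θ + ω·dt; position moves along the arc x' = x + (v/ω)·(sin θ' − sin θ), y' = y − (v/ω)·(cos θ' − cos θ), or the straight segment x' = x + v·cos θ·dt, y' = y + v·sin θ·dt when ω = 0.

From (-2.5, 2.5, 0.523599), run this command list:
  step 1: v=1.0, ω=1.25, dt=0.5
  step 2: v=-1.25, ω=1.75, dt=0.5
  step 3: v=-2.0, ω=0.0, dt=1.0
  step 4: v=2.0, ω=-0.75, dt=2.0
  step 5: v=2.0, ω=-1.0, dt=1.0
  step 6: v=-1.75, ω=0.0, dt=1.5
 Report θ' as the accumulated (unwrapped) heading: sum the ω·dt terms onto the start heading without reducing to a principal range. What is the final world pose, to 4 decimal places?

step 1: θ'=1.1486 (R=0.8000) → pose (-2.1702, 2.8650, 1.1486)
step 2: θ'=2.0236 (R=-0.7143) → pose (-2.1610, 2.2598, 2.0236)
step 3: θ'=2.0236 (straight) → pose (-1.2860, 0.4614, 2.0236)
step 4: θ'=0.5236 (R=-2.6667) → pose (-0.2214, 3.9374, 0.5236)
step 5: θ'=-0.4764 (R=-2.0000) → pose (1.6958, 3.9827, -0.4764)
step 6: θ'=-0.4764 (straight) → pose (-0.6370, 5.1864, -0.4764)

(-0.6370, 5.1864, -0.4764)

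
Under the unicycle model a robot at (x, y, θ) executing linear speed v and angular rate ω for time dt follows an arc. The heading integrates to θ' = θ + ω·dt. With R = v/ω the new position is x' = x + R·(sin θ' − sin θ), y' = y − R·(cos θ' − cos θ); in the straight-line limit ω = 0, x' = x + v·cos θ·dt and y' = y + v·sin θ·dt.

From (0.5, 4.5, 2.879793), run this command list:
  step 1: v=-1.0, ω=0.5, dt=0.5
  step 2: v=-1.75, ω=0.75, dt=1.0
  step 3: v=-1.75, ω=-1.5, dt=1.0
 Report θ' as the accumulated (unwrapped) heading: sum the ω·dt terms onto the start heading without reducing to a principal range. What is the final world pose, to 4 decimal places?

step 1: θ'=3.1298 (R=-2.0000) → pose (0.9940, 4.4320, 3.1298)
step 2: θ'=3.8798 (R=-2.3333) → pose (2.5918, 5.0392, 3.8798)
step 3: θ'=2.3798 (R=1.1667) → pose (4.1822, 5.0205, 2.3798)

(4.1822, 5.0205, 2.3798)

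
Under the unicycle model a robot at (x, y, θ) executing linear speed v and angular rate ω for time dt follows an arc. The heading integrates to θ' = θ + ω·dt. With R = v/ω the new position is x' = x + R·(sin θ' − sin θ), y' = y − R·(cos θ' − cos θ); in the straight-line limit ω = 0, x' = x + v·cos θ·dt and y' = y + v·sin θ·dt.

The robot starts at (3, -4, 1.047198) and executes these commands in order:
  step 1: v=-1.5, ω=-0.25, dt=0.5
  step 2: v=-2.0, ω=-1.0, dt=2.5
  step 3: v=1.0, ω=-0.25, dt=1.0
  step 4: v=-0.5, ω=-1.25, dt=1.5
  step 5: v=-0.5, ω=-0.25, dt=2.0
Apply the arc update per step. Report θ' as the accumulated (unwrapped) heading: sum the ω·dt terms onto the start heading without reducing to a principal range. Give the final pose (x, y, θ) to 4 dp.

(0.1416, -4.8716, -4.2028)

step 1: θ'=0.9222 (R=6.0000) → pose (2.5854, -4.6244, 0.9222)
step 2: θ'=-1.5778 (R=2.0000) → pose (-1.0084, -3.4023, -1.5778)
step 3: θ'=-1.8278 (R=-4.0000) → pose (-1.1397, -4.3910, -1.8278)
step 4: θ'=-3.7028 (R=0.4000) → pose (-0.5399, -4.1540, -3.7028)
step 5: θ'=-4.2028 (R=2.0000) → pose (0.1416, -4.8716, -4.2028)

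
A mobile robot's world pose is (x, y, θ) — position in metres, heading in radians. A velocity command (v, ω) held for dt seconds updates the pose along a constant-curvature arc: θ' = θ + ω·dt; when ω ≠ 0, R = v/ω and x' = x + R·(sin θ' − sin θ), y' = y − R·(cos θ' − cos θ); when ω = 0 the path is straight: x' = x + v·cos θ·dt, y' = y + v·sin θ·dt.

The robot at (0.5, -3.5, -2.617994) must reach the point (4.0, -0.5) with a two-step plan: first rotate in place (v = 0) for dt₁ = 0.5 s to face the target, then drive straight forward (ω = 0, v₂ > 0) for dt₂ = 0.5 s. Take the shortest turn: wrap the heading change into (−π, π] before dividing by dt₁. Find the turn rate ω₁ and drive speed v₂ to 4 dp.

ω₁ = -5.9131, v₂ = 9.2195

heading to target = atan2(-0.5−-3.5, 4−0.5) = 0.7086
Δθ = wrap(0.7086 − -2.6180) = -2.9566; ω₁ = Δθ/dt₁ = -5.9131
distance = √((4−0.5)² + (-0.5−-3.5)²) = 4.6098; v₂ = distance/dt₂ = 9.2195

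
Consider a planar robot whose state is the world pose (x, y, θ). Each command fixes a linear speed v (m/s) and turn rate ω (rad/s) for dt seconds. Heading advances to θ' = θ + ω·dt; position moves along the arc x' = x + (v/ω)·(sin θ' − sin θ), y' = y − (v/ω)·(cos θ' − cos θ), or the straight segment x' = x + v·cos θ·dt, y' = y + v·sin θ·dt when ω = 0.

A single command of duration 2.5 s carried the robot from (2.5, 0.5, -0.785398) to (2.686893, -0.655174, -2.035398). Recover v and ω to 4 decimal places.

Δθ = -2.035398 − -0.785398 = -1.250000
ω = Δθ/dt = -1.250000/2.5 = -0.5000
R = −Δy/(cos θ' − cos θ) = -1.0000
v = R·ω = -1.0000·-0.5000 = 0.5000

v = 0.5000, ω = -0.5000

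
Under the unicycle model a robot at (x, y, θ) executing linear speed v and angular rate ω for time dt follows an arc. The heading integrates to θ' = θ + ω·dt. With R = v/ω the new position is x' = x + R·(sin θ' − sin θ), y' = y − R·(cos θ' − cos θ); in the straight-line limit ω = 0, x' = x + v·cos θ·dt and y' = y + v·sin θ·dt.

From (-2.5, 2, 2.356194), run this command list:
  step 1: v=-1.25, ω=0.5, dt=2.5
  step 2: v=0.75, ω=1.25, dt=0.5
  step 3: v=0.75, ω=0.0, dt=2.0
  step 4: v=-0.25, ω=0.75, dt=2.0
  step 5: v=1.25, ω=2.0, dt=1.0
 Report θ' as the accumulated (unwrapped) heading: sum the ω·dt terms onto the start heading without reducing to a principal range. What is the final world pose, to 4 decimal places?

step 1: θ'=3.6062 (R=-2.5000) → pose (0.3879, 1.5328, 3.6062)
step 2: θ'=4.2312 (R=0.6000) → pose (0.1249, 1.2741, 4.2312)
step 3: θ'=4.2312 (straight) → pose (-0.5693, -0.0556, 4.2312)
step 4: θ'=5.7312 (R=-0.3333) → pose (-0.6900, 0.3825, 5.7312)
step 5: θ'=7.7312 (R=0.6250) → pose (0.2580, 0.8381, 7.7312)

(0.2580, 0.8381, 7.7312)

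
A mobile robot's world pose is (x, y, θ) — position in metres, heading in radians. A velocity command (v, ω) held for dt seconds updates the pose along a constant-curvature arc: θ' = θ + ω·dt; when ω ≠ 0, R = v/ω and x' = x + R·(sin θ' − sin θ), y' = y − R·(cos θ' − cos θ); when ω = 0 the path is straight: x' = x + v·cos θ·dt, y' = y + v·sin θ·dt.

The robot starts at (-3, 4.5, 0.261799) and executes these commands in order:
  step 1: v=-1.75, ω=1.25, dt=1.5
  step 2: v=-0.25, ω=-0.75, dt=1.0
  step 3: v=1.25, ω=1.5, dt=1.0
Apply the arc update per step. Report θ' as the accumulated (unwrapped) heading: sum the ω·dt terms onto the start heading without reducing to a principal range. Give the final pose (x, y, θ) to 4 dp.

(-4.3822, 3.1161, 2.8868)

step 1: θ'=2.1368 (R=-1.4000) → pose (-3.8193, 2.3969, 2.1368)
step 2: θ'=1.3868 (R=0.3333) → pose (-3.7730, 2.1572, 1.3868)
step 3: θ'=2.8868 (R=0.8333) → pose (-4.3822, 3.1161, 2.8868)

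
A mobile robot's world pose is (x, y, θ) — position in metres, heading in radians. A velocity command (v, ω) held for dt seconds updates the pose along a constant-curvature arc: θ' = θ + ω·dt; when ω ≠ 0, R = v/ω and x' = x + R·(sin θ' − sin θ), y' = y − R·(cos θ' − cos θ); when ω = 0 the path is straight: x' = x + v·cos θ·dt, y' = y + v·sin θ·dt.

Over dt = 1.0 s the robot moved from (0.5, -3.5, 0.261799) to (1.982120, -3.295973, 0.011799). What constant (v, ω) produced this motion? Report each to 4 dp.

Δθ = 0.011799 − 0.261799 = -0.250000
ω = Δθ/dt = -0.250000/1.0 = -0.2500
R = Δx/(sin θ' − sin θ) = -6.0000
v = R·ω = -6.0000·-0.2500 = 1.5000

v = 1.5000, ω = -0.2500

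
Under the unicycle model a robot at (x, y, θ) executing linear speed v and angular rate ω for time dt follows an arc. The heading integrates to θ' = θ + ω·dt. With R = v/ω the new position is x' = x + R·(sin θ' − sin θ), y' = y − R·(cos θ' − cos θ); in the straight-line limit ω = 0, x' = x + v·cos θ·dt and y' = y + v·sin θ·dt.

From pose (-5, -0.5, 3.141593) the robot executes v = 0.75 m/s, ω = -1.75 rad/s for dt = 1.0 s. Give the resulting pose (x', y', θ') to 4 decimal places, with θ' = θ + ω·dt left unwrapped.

(-5.4217, 0.0050, 1.3916)

θ' = 3.1416 + -1.75·1.0 = 1.3916
R = v/ω = 0.75/-1.75 = -0.4286
x' = -5 + -0.4286·(sin 1.3916 − sin 3.1416) = -5.4217
y' = -0.5 − -0.4286·(cos 1.3916 − cos 3.1416) = 0.0050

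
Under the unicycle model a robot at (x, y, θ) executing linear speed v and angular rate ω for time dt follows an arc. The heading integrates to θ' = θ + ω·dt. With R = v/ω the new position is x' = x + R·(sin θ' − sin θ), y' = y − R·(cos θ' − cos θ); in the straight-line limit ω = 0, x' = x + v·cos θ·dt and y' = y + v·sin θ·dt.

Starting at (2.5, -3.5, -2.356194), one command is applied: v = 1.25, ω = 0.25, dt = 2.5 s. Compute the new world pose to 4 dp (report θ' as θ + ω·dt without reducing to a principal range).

θ' = -2.3562 + 0.25·2.5 = -1.7312
R = v/ω = 1.25/0.25 = 5.0000
x' = 2.5 + 5.0000·(sin -1.7312 − sin -2.3562) = 1.0997
y' = -3.5 − 5.0000·(cos -1.7312 − cos -2.3562) = -6.2370

(1.0997, -6.2370, -1.7312)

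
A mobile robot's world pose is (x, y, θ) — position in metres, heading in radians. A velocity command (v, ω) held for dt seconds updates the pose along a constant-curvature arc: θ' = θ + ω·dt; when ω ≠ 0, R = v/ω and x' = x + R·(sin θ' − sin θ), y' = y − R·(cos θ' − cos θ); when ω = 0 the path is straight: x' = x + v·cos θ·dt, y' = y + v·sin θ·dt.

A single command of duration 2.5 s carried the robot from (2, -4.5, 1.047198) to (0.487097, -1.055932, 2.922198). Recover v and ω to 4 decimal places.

v = 1.7500, ω = 0.7500

Δθ = 2.922198 − 1.047198 = 1.875000
ω = Δθ/dt = 1.875000/2.5 = 0.7500
R = −Δy/(cos θ' − cos θ) = 2.3333
v = R·ω = 2.3333·0.7500 = 1.7500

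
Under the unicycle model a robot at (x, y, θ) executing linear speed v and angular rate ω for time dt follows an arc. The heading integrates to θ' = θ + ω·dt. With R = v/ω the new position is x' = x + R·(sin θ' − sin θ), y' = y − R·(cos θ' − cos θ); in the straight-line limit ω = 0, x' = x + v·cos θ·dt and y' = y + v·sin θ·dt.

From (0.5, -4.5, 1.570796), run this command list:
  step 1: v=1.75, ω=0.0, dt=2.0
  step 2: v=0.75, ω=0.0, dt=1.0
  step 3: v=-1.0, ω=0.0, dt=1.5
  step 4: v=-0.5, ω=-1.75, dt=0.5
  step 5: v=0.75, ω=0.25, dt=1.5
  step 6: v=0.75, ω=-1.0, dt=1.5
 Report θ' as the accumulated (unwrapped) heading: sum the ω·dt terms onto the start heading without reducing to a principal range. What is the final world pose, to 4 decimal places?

(2.0775, -0.7825, -0.4292)

step 1: θ'=1.5708 (straight) → pose (0.5000, -1.0000, 1.5708)
step 2: θ'=1.5708 (straight) → pose (0.5000, -0.2500, 1.5708)
step 3: θ'=1.5708 (straight) → pose (0.5000, -1.7500, 1.5708)
step 4: θ'=0.6958 (R=0.2857) → pose (0.3974, -1.9693, 0.6958)
step 5: θ'=1.0708 (R=3.0000) → pose (1.1072, -1.1049, 1.0708)
step 6: θ'=-0.4292 (R=-0.7500) → pose (2.0775, -0.7825, -0.4292)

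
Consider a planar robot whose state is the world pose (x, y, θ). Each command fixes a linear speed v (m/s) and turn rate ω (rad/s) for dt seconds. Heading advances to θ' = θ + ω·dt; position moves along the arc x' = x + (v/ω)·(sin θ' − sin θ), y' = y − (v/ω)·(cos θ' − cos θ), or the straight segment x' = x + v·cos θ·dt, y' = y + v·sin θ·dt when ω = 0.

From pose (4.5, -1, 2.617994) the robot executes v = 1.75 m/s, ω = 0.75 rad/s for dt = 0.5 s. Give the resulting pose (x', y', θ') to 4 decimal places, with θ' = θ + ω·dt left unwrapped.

(3.6788, -0.7131, 2.9930)

θ' = 2.6180 + 0.75·0.5 = 2.9930
R = v/ω = 1.75/0.75 = 2.3333
x' = 4.5 + 2.3333·(sin 2.9930 − sin 2.6180) = 3.6788
y' = -1 − 2.3333·(cos 2.9930 − cos 2.6180) = -0.7131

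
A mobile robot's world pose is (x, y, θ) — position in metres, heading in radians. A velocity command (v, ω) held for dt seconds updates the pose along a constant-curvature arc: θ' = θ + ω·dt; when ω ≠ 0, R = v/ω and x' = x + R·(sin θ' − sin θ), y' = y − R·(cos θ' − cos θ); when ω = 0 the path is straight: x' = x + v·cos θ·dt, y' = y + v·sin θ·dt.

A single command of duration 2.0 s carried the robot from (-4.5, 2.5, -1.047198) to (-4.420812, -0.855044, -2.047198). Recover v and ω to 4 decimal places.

Δθ = -2.047198 − -1.047198 = -1.000000
ω = Δθ/dt = -1.000000/2.0 = -0.5000
R = −Δy/(cos θ' − cos θ) = -3.5000
v = R·ω = -3.5000·-0.5000 = 1.7500

v = 1.7500, ω = -0.5000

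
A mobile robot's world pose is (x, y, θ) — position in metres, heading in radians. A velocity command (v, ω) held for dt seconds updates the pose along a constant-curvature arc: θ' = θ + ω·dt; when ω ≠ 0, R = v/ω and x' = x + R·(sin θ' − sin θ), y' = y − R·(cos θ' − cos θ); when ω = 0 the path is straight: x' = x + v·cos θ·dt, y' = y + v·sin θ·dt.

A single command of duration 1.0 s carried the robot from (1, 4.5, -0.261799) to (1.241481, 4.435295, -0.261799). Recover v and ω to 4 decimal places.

v = 0.2500, ω = 0.0000

Δθ = -0.261799 − -0.261799 = 0.000000
ω = Δθ/dt = 0.000000/1.0 = 0.0000
ω = 0 → v = (Δx·cos θ + Δy·sin θ)/dt = 0.2500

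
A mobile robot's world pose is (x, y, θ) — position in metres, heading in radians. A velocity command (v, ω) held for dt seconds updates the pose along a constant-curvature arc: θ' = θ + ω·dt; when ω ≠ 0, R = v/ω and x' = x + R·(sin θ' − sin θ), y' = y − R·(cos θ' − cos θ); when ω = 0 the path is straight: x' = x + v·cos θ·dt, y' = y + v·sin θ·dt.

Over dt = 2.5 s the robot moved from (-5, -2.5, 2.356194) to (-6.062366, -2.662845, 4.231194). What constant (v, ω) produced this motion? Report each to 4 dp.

Δθ = 4.231194 − 2.356194 = 1.875000
ω = Δθ/dt = 1.875000/2.5 = 0.7500
R = Δx/(sin θ' − sin θ) = 0.6667
v = R·ω = 0.6667·0.7500 = 0.5000

v = 0.5000, ω = 0.7500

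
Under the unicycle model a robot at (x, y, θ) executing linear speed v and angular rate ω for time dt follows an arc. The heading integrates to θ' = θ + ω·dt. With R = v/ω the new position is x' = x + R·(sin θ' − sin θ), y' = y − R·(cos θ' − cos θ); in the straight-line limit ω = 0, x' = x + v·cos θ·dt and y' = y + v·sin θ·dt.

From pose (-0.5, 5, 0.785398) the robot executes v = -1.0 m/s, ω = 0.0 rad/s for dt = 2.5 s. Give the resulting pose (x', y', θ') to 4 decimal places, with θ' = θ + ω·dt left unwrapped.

θ' = 0.7854 + 0.0·2.5 = 0.7854
ω = 0 → straight: x' = -0.5 + -1.0·cos(0.7854)·2.5 = -2.2678
y' = 5 + -1.0·sin(0.7854)·2.5 = 3.2322

(-2.2678, 3.2322, 0.7854)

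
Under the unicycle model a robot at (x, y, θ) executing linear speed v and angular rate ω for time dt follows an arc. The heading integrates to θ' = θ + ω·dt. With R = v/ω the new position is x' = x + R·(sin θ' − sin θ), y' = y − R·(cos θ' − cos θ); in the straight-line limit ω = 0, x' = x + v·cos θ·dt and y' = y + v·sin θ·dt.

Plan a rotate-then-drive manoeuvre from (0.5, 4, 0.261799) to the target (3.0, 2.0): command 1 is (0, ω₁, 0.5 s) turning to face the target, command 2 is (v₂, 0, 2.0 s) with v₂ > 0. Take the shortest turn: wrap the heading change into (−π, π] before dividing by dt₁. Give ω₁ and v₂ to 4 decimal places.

heading to target = atan2(2−4, 3−0.5) = -0.6747
Δθ = wrap(-0.6747 − 0.2618) = -0.9365; ω₁ = Δθ/dt₁ = -1.8731
distance = √((3−0.5)² + (2−4)²) = 3.2016; v₂ = distance/dt₂ = 1.6008

ω₁ = -1.8731, v₂ = 1.6008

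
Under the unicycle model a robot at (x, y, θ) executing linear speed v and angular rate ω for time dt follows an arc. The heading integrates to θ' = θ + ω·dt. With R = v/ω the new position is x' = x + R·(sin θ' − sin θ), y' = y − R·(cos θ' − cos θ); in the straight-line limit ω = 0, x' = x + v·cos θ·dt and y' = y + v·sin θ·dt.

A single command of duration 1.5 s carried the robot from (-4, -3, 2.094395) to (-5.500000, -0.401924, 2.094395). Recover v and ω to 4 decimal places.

v = 2.0000, ω = 0.0000

Δθ = 2.094395 − 2.094395 = 0.000000
ω = Δθ/dt = 0.000000/1.5 = 0.0000
ω = 0 → v = (Δx·cos θ + Δy·sin θ)/dt = 2.0000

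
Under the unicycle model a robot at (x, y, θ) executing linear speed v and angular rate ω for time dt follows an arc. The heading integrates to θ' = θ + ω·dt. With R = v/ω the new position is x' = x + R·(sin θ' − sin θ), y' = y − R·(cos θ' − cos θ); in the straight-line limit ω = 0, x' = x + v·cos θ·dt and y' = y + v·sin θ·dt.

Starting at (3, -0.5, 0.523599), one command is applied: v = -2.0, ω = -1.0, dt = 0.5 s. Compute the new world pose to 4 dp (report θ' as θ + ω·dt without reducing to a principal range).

(2.0472, -0.7674, 0.0236)

θ' = 0.5236 + -1.0·0.5 = 0.0236
R = v/ω = -2.0/-1.0 = 2.0000
x' = 3 + 2.0000·(sin 0.0236 − sin 0.5236) = 2.0472
y' = -0.5 − 2.0000·(cos 0.0236 − cos 0.5236) = -0.7674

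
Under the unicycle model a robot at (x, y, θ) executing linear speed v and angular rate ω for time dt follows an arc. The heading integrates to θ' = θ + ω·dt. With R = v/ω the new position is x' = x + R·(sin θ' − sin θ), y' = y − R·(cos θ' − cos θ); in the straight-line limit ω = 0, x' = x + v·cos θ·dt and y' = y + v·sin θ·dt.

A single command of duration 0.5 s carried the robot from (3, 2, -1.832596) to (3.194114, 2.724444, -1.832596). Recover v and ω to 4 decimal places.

Δθ = -1.832596 − -1.832596 = 0.000000
ω = Δθ/dt = 0.000000/0.5 = 0.0000
ω = 0 → v = (Δx·cos θ + Δy·sin θ)/dt = -1.5000

v = -1.5000, ω = 0.0000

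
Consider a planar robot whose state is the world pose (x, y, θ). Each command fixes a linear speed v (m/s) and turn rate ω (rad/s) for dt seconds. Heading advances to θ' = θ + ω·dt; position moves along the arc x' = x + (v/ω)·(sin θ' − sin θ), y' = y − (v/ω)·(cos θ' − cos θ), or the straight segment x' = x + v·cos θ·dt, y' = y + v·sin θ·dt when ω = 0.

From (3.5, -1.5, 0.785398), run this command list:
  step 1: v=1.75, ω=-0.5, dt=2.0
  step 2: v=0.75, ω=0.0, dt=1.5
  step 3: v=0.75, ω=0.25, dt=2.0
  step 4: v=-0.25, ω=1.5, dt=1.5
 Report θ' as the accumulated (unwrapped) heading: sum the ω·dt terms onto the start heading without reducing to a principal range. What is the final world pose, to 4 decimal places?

(9.2549, -1.0391, 2.5354)

step 1: θ'=-0.2146 (R=-3.5000) → pose (6.7202, -0.5552, -0.2146)
step 2: θ'=-0.2146 (straight) → pose (7.8194, -0.7947, -0.2146)
step 3: θ'=0.2854 (R=3.0000) → pose (9.3029, -0.7422, 0.2854)
step 4: θ'=2.5354 (R=-0.1667) → pose (9.2549, -1.0391, 2.5354)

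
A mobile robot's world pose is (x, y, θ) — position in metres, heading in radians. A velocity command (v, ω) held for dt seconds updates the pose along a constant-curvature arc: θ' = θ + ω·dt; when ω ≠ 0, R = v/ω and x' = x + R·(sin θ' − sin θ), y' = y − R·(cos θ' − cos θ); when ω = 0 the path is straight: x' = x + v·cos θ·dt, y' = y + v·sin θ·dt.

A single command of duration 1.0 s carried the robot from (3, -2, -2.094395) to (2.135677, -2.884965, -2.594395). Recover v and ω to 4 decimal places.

v = 1.2500, ω = -0.5000

Δθ = -2.594395 − -2.094395 = -0.500000
ω = Δθ/dt = -0.500000/1.0 = -0.5000
R = −Δy/(cos θ' − cos θ) = -2.5000
v = R·ω = -2.5000·-0.5000 = 1.2500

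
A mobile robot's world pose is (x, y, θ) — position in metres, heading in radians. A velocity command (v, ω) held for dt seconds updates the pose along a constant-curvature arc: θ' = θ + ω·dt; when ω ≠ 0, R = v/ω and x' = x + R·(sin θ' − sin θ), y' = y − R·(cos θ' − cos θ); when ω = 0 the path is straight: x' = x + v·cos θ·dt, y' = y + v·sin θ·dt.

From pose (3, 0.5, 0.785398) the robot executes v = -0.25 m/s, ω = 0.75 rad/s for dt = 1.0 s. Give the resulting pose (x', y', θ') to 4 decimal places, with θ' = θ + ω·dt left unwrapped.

θ' = 0.7854 + 0.75·1.0 = 1.5354
R = v/ω = -0.25/0.75 = -0.3333
x' = 3 + -0.3333·(sin 1.5354 − sin 0.7854) = 2.9026
y' = 0.5 − -0.3333·(cos 1.5354 − cos 0.7854) = 0.2761

(2.9026, 0.2761, 1.5354)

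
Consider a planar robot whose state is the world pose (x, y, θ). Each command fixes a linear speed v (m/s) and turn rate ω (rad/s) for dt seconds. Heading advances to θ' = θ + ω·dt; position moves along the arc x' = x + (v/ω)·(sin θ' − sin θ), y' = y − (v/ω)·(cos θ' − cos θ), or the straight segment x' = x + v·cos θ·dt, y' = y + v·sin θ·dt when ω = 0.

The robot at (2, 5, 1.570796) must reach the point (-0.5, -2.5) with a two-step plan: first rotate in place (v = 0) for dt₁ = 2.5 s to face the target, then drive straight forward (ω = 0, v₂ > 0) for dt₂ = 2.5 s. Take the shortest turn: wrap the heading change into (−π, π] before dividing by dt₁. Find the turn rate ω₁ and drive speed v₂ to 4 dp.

ω₁ = 1.1279, v₂ = 3.1623

heading to target = atan2(-2.5−5, -0.5−2) = -1.8925
Δθ = wrap(-1.8925 − 1.5708) = 2.8198; ω₁ = Δθ/dt₁ = 1.1279
distance = √((-0.5−2)² + (-2.5−5)²) = 7.9057; v₂ = distance/dt₂ = 3.1623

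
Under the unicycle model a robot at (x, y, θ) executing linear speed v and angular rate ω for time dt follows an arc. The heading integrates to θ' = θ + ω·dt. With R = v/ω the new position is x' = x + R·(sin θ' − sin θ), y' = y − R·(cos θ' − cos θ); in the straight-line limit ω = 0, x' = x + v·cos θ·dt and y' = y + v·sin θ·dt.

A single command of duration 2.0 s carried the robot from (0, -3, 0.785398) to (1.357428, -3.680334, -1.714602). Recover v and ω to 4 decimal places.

v = 1.0000, ω = -1.2500

Δθ = -1.714602 − 0.785398 = -2.500000
ω = Δθ/dt = -2.500000/2.0 = -1.2500
R = Δx/(sin θ' − sin θ) = -0.8000
v = R·ω = -0.8000·-1.2500 = 1.0000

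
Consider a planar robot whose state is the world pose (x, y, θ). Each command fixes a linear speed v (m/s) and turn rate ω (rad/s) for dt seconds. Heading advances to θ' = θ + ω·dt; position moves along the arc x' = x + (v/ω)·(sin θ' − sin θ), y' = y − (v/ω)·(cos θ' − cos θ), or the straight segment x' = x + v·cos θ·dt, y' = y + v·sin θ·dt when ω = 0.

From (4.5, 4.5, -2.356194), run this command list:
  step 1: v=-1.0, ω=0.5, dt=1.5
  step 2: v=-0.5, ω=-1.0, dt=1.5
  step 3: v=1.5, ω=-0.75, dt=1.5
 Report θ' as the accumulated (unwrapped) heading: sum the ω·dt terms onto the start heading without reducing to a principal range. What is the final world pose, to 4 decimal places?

(3.7229, 7.3985, -4.2312)

step 1: θ'=-1.6062 (R=-2.0000) → pose (5.0845, 5.8434, -1.6062)
step 2: θ'=-3.1062 (R=0.5000) → pose (5.5665, 6.3254, -3.1062)
step 3: θ'=-4.2312 (R=-2.0000) → pose (3.7229, 7.3985, -4.2312)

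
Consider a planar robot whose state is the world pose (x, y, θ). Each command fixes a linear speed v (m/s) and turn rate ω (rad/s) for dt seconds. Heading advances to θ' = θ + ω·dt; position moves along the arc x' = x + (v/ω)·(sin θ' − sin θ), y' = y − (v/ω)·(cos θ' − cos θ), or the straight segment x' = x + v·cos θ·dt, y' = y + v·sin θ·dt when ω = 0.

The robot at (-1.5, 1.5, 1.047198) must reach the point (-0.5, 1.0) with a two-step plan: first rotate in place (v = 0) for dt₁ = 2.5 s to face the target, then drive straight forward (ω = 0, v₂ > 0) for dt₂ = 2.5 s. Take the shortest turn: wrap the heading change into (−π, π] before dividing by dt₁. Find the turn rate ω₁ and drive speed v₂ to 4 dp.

heading to target = atan2(1−1.5, -0.5−-1.5) = -0.4636
Δθ = wrap(-0.4636 − 1.0472) = -1.5108; ω₁ = Δθ/dt₁ = -0.6043
distance = √((-0.5−-1.5)² + (1−1.5)²) = 1.1180; v₂ = distance/dt₂ = 0.4472

ω₁ = -0.6043, v₂ = 0.4472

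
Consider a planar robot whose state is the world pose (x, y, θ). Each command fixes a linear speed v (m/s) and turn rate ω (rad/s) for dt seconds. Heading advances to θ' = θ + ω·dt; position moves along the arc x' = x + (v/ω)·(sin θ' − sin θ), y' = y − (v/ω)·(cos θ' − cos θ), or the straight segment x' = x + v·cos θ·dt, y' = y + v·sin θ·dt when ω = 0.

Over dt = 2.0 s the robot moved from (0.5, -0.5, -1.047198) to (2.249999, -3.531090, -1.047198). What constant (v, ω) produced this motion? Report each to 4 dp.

Δθ = -1.047198 − -1.047198 = 0.000000
ω = Δθ/dt = 0.000000/2.0 = 0.0000
ω = 0 → v = (Δx·cos θ + Δy·sin θ)/dt = 1.7500

v = 1.7500, ω = 0.0000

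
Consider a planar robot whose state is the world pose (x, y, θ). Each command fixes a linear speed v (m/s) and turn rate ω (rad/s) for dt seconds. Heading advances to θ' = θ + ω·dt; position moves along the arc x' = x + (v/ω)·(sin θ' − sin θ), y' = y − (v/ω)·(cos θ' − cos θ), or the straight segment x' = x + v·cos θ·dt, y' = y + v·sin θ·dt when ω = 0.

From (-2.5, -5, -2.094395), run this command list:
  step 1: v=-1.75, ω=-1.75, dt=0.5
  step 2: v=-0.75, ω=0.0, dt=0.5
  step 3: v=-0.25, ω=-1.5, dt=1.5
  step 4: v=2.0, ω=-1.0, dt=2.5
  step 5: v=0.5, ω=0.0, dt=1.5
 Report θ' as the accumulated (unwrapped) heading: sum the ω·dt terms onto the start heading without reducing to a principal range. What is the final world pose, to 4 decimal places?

(2.5693, -6.1416, -7.7194)

step 1: θ'=-2.9694 (R=1.0000) → pose (-1.8053, -4.5148, -2.9694)
step 2: θ'=-2.9694 (straight) → pose (-1.4359, -4.4505, -2.9694)
step 3: θ'=-5.2194 (R=0.1667) → pose (-1.2616, -4.6957, -5.2194)
step 4: θ'=-7.7194 (R=-2.0000) → pose (2.4687, -5.3984, -7.7194)
step 5: θ'=-7.7194 (straight) → pose (2.5693, -6.1416, -7.7194)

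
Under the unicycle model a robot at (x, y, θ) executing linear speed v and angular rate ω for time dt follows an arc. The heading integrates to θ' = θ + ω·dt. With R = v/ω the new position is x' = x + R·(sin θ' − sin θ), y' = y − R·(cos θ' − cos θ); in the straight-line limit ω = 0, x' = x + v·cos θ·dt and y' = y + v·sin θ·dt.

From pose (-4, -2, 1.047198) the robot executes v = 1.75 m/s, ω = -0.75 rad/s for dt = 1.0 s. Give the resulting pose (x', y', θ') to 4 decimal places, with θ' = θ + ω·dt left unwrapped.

θ' = 1.0472 + -0.75·1.0 = 0.2972
R = v/ω = 1.75/-0.75 = -2.3333
x' = -4 + -2.3333·(sin 0.2972 − sin 1.0472) = -2.6626
y' = -2 − -2.3333·(cos 0.2972 − cos 1.0472) = -0.9356

(-2.6626, -0.9356, 0.2972)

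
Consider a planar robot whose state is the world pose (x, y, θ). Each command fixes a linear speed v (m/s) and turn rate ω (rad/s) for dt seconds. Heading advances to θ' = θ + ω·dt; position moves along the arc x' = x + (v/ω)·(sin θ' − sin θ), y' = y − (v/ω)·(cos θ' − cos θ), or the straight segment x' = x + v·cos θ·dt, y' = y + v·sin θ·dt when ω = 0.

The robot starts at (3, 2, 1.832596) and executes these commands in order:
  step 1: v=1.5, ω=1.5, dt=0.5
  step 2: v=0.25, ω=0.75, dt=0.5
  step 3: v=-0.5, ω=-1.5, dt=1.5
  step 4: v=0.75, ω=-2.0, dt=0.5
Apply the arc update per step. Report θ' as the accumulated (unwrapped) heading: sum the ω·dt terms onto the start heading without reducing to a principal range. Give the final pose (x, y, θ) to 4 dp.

(2.9561, 2.1272, -0.2924)

step 1: θ'=2.5826 (R=1.0000) → pose (2.5644, 2.5890, 2.5826)
step 2: θ'=2.9576 (R=0.3333) → pose (2.4486, 2.6341, 2.9576)
step 3: θ'=0.7076 (R=0.3333) → pose (2.6043, 2.0531, 0.7076)
step 4: θ'=-0.2924 (R=-0.3750) → pose (2.9561, 2.1272, -0.2924)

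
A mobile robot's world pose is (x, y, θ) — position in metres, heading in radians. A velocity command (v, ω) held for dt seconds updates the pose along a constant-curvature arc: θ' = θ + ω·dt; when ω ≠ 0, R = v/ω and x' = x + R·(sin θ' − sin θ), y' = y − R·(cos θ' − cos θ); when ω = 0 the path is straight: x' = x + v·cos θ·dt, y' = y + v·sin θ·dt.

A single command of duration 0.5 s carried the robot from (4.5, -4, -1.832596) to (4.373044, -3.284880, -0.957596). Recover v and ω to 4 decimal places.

v = -1.5000, ω = 1.7500

Δθ = -0.957596 − -1.832596 = 0.875000
ω = Δθ/dt = 0.875000/0.5 = 1.7500
R = −Δy/(cos θ' − cos θ) = -0.8571
v = R·ω = -0.8571·1.7500 = -1.5000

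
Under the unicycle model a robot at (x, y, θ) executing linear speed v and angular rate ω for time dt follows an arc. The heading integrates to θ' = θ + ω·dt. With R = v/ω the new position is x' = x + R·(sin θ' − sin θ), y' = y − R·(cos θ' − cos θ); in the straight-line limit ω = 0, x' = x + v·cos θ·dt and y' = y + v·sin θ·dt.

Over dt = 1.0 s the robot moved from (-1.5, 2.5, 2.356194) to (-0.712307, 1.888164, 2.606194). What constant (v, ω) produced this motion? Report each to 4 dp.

v = -1.0000, ω = 0.2500

Δθ = 2.606194 − 2.356194 = 0.250000
ω = Δθ/dt = 0.250000/1.0 = 0.2500
R = Δx/(sin θ' − sin θ) = -4.0000
v = R·ω = -4.0000·0.2500 = -1.0000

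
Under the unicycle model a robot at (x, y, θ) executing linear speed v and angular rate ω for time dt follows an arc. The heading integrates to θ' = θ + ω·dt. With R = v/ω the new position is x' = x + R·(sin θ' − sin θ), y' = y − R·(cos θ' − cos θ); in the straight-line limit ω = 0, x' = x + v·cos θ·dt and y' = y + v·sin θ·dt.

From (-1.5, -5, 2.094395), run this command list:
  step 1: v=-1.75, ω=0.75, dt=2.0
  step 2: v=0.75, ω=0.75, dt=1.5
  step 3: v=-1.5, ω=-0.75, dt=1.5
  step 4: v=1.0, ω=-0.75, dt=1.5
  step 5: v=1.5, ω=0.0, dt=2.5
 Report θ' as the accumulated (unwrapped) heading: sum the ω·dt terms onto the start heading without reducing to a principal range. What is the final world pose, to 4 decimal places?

(-2.2438, -2.5344, 2.4694)

step 1: θ'=3.5944 (R=-2.3333) → pose (1.5415, -5.9315, 3.5944)
step 2: θ'=4.7194 (R=1.0000) → pose (0.9790, -6.8378, 4.7194)
step 3: θ'=3.5944 (R=2.0000) → pose (2.1040, -5.0253, 3.5944)
step 4: θ'=2.4694 (R=-1.3333) → pose (0.6904, -4.8696, 2.4694)
step 5: θ'=2.4694 (straight) → pose (-2.2438, -2.5344, 2.4694)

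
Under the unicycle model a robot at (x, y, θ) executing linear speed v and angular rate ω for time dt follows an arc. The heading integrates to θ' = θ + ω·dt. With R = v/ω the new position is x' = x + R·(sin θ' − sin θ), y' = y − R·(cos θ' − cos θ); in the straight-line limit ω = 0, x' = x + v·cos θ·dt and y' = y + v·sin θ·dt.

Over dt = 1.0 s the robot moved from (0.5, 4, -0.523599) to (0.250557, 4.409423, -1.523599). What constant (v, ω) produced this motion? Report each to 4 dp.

Δθ = -1.523599 − -0.523599 = -1.000000
ω = Δθ/dt = -1.000000/1.0 = -1.0000
R = −Δy/(cos θ' − cos θ) = 0.5000
v = R·ω = 0.5000·-1.0000 = -0.5000

v = -0.5000, ω = -1.0000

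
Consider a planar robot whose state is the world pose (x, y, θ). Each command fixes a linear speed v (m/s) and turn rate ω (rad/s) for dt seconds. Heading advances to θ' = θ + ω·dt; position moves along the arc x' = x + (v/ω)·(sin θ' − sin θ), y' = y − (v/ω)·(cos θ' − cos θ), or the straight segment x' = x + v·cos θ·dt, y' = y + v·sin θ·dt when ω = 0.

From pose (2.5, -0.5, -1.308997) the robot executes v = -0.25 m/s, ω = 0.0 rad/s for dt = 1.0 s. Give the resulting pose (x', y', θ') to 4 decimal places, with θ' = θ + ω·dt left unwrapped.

(2.4353, -0.2585, -1.3090)

θ' = -1.3090 + 0.0·1.0 = -1.3090
ω = 0 → straight: x' = 2.5 + -0.25·cos(-1.3090)·1.0 = 2.4353
y' = -0.5 + -0.25·sin(-1.3090)·1.0 = -0.2585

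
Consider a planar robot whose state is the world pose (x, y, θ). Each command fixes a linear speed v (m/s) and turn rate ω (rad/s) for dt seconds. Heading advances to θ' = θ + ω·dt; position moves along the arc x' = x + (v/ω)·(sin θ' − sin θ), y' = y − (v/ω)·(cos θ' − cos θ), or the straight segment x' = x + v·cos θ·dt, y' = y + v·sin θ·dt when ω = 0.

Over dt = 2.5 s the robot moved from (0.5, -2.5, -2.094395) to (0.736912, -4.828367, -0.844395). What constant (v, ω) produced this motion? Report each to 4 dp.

v = 1.0000, ω = 0.5000

Δθ = -0.844395 − -2.094395 = 1.250000
ω = Δθ/dt = 1.250000/2.5 = 0.5000
R = −Δy/(cos θ' − cos θ) = 2.0000
v = R·ω = 2.0000·0.5000 = 1.0000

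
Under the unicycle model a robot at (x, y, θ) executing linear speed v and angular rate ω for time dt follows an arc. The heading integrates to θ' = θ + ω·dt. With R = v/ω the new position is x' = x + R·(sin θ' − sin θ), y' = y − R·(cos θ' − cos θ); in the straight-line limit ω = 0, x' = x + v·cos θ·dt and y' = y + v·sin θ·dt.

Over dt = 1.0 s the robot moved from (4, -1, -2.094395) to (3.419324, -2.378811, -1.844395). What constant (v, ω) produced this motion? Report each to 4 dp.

Δθ = -1.844395 − -2.094395 = 0.250000
ω = Δθ/dt = 0.250000/1.0 = 0.2500
R = −Δy/(cos θ' − cos θ) = 6.0000
v = R·ω = 6.0000·0.2500 = 1.5000

v = 1.5000, ω = 0.2500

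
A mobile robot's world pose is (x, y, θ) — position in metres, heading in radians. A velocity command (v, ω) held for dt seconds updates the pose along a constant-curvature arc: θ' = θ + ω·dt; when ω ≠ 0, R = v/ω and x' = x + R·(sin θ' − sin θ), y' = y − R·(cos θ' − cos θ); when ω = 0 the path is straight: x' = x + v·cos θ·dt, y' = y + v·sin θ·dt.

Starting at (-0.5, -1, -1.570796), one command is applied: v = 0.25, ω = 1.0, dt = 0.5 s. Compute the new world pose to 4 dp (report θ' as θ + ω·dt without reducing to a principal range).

(-0.4694, -1.1199, -1.0708)

θ' = -1.5708 + 1.0·0.5 = -1.0708
R = v/ω = 0.25/1.0 = 0.2500
x' = -0.5 + 0.2500·(sin -1.0708 − sin -1.5708) = -0.4694
y' = -1 − 0.2500·(cos -1.0708 − cos -1.5708) = -1.1199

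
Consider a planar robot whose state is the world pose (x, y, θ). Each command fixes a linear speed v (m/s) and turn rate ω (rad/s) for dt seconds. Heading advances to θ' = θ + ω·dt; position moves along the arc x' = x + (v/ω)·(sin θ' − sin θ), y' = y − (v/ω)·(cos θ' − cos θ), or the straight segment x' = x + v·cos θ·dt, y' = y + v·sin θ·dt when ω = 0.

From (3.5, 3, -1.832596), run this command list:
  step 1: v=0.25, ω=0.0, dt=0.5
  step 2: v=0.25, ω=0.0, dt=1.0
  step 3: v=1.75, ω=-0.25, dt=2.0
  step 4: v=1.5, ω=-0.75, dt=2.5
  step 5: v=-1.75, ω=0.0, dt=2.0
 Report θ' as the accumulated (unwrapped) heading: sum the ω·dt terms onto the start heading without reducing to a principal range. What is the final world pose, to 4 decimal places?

(0.2016, -3.0323, -4.2076)

step 1: θ'=-1.8326 (straight) → pose (3.4676, 2.8793, -1.8326)
step 2: θ'=-1.8326 (straight) → pose (3.4029, 2.6378, -1.8326)
step 3: θ'=-2.3326 (R=-7.0000) → pose (1.7066, -0.3821, -2.3326)
step 4: θ'=-4.2076 (R=-2.0000) → pose (-1.4911, 0.0311, -4.2076)
step 5: θ'=-4.2076 (straight) → pose (0.2016, -3.0323, -4.2076)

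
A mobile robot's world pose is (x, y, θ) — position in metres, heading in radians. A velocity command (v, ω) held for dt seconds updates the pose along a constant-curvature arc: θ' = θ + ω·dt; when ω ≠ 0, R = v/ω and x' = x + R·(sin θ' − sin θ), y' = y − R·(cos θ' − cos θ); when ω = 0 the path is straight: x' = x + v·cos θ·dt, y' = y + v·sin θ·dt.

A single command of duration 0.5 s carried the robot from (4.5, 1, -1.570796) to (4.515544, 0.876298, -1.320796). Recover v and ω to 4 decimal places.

v = 0.2500, ω = 0.5000

Δθ = -1.320796 − -1.570796 = 0.250000
ω = Δθ/dt = 0.250000/0.5 = 0.5000
R = −Δy/(cos θ' − cos θ) = 0.5000
v = R·ω = 0.5000·0.5000 = 0.2500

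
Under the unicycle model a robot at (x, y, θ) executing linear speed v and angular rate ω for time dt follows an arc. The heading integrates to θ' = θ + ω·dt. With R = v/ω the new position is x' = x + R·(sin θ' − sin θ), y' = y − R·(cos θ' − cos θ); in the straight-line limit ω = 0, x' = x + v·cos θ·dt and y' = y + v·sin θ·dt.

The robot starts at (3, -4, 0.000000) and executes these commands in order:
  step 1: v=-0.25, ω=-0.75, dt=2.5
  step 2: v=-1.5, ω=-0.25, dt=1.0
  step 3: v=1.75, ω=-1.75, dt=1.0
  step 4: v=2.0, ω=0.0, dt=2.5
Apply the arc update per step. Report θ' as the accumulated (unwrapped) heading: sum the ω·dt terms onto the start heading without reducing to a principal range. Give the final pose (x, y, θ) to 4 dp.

step 1: θ'=-1.8750 (R=0.3333) → pose (2.6820, -3.5668, -1.8750)
step 2: θ'=-2.1250 (R=6.0000) → pose (3.3046, -2.2064, -2.1250)
step 3: θ'=-3.8750 (R=-1.0000) → pose (1.7848, -2.4231, -3.8750)
step 4: θ'=-3.8750 (straight) → pose (-1.9296, 0.9240, -3.8750)

(-1.9296, 0.9240, -3.8750)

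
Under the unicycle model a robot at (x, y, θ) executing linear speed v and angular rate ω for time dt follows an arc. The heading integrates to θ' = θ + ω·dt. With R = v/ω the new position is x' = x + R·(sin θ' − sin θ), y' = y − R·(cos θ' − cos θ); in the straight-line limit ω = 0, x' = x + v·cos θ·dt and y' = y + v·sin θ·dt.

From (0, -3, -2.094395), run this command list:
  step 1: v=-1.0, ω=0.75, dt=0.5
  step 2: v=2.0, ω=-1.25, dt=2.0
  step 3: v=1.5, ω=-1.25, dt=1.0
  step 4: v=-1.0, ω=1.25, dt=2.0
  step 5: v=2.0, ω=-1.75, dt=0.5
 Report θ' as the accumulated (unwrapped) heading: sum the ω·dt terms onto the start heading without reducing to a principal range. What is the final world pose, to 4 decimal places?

(-2.8590, -2.7427, -3.8444)

step 1: θ'=-1.7194 (R=-1.3333) → pose (0.1639, -2.5307, -1.7194)
step 2: θ'=-4.2194 (R=-1.6000) → pose (-2.8279, -3.0511, -4.2194)
step 3: θ'=-5.4694 (R=-1.2000) → pose (-2.6431, -1.6591, -5.4694)
step 4: θ'=-2.9694 (R=-0.8000) → pose (-1.9245, -2.9966, -2.9694)
step 5: θ'=-3.8444 (R=-1.1429) → pose (-2.8590, -2.7427, -3.8444)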